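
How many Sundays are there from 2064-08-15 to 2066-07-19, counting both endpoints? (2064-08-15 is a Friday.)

2064-08-15 is a Friday; the first Sunday on or after it is 2064-08-17 (2 days later).
From 2064-08-17 to 2066-07-19: 136 + 365 + 200 = 701 days (rest of 2064, 2065, to 2066-07-19 in 2066).
701 ÷ 7 = 100 full weeks with remainder 1, so 100 more Sundays after the first → 101.

101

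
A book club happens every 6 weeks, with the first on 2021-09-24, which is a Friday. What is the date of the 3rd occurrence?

2021-12-17

The 3rd occurrence is 2 intervals after the first: 2 × 42 = 84 days after 2021-09-24.
September has 30 days — 6 days to the end of September leaves 78.
October has 31 days (47 left).
November has 30 days (17 left).
17 days into December → 2021-12-17.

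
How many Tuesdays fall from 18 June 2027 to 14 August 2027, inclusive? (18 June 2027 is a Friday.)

18 June 2027 is a Friday; the first Tuesday on or after it is 22 June 2027 (4 days later).
From 22 June 2027 to 14 August 2027: 8 + 31 + 14 = 53 days (rest of June, July, August).
53 ÷ 7 = 7 full weeks with remainder 4, so 7 more Tuesdays after the first → 8.

8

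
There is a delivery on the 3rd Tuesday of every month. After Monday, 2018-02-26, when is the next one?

February 2018 starts on a Thursday; its first Tuesday is the 6th, so the 3rd Tuesday is the 20th — 2018-02-20.
That is not after 2018-02-26, so look at March 2018.
March 2018 starts on a Thursday; its first Tuesday is the 6th, so the 3rd Tuesday is the 20th — 2018-03-20.

2018-03-20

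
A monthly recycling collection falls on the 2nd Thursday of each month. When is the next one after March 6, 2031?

March 2031 starts on a Saturday; its first Thursday is the 6th, so the 2nd Thursday is the 13th — March 13, 2031.
March 13, 2031 is after March 6, 2031, so that is the next one.

March 13, 2031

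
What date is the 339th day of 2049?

December 5, 2049

January has 31 days (339 − 31 = 308 remain).
February has 28 days (308 − 28 = 280 remain).
March has 31 days (280 − 31 = 249 remain).
April has 30 days (249 − 30 = 219 remain).
May has 31 days (219 − 31 = 188 remain).
June has 30 days (188 − 30 = 158 remain).
July has 31 days (158 − 31 = 127 remain).
August has 31 days (127 − 31 = 96 remain).
September has 30 days (96 − 30 = 66 remain).
October has 31 days (66 − 31 = 35 remain).
November has 30 days (35 − 30 = 5 remain).
5 into December → December 5.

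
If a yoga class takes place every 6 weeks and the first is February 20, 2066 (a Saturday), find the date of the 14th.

August 20, 2067

The 14th occurrence is 13 intervals after the first: 13 × 42 = 546 days after February 20, 2066.
February has 28 days — 8 days to the end of February leaves 538.
From end of February to end of 2066 is 306 days (232 left).
January has 31 days (201 left).
February has 28 days (173 left).
March has 31 days (142 left).
April has 30 days (112 left).
May has 31 days (81 left).
June has 30 days (51 left).
July has 31 days (20 left).
20 days into August → August 20, 2067.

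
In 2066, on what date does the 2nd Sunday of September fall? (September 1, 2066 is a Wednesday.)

2066-09-12

September 2066 begins on a Wednesday, so the first Sunday is September 5 (4 days later).
The 2nd Sunday is 1 weeks later: 5 + 7 = 12.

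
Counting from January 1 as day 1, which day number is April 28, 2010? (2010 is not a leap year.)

Days in months before April: 31 + 28 + 31 = 90.
Plus 28 days into April → day 118.

118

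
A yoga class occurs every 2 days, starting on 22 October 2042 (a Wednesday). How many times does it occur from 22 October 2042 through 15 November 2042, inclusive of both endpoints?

13

Occurrences land 2·i days after 22 October 2042 for i = 0, 1, 2, …
The window opens on the start date, so the first occurrence inside is #1 on 22 October 2042.
15 November 2042 is 24 days after the start; 24 ÷ 2 = 12 remainder 0. Last occurrence in the window: #13 on 15 November 2042.
Occurrences #1 through #13: 13 in total.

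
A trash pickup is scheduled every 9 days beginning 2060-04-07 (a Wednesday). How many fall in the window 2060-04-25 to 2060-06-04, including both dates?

Occurrences land 9·i days after 2060-04-07 for i = 0, 1, 2, …
2060-04-25 is 18 days after the start; 18 ÷ 9 = 2 remainder 0. First occurrence in the window: #3 on 2060-04-25 (2×9 = 18 days in).
2060-06-04 is 58 days after the start; 58 ÷ 9 = 6 remainder 4. Last occurrence in the window: #7 on 2060-05-31.
Occurrences #3 through #7: 5 in total.

5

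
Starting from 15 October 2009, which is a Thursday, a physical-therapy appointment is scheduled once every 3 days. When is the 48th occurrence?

5 March 2010

The 48th occurrence is 47 intervals after the first: 47 × 3 = 141 days after 15 October 2009.
October has 31 days — 16 days to the end of October leaves 125.
November has 30 days (95 left).
December has 31 days (64 left).
January has 31 days (33 left).
February has 28 days (5 left).
5 days into March → 5 March 2010.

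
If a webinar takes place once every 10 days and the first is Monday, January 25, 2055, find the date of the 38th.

The 38th occurrence is 37 intervals after the first: 37 × 10 = 370 days after January 25, 2055.
January has 31 days — 6 days to the end of January leaves 364.
February has 28 days (336 left).
March has 31 days (305 left).
April has 30 days (275 left).
May has 31 days (244 left).
June has 30 days (214 left).
July has 31 days (183 left).
August has 31 days (152 left).
September has 30 days (122 left).
October has 31 days (91 left).
November has 30 days (61 left).
December has 31 days (30 left).
30 days into January → January 30, 2056.

January 30, 2056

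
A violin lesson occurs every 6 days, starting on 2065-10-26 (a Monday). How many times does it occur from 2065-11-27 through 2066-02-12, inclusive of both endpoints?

Occurrences land 6·i days after 2065-10-26 for i = 0, 1, 2, …
2065-11-27 is 32 days after the start; 32 ÷ 6 = 5 remainder 2; since the remainder is 2, round up to i = 6. First occurrence in the window: #7 on 2065-12-01 (6×6 = 36 days in).
2066-02-12 is 109 days after the start; 109 ÷ 6 = 18 remainder 1. Last occurrence in the window: #19 on 2066-02-11.
Occurrences #7 through #19: 13 in total.

13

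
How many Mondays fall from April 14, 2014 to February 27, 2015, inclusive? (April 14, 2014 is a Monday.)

April 14, 2014 is a Monday; the first Monday on or after it is April 14, 2014.
From April 14, 2014 to February 27, 2015: 16 + 31 + 30 + 31 + 31 + 30 + 31 + 30 + 31 + 31 + 27 = 319 days (rest of April, May, June, July, August, September, October, November, December, January, February).
319 ÷ 7 = 45 full weeks with remainder 4, so 45 more Mondays after the first → 46.

46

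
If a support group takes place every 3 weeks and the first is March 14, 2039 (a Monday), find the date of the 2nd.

April 4, 2039

The 2nd occurrence is 1 interval after the first: 1 × 21 = 21 days after March 14, 2039.
March has 31 days — 17 days to the end of March leaves 4.
4 days into April → April 4, 2039.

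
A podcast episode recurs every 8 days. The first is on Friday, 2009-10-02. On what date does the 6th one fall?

2009-11-11

The 6th occurrence is 5 intervals after the first: 5 × 8 = 40 days after 2009-10-02.
October has 31 days — 29 days to the end of October leaves 11.
11 days into November → 2009-11-11.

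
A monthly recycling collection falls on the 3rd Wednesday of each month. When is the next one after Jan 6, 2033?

Jan 2033 starts on a Saturday; its first Wednesday is the 5th, so the 3rd Wednesday is the 19th — Jan 19, 2033.
Jan 19, 2033 is after Jan 6, 2033, so that is the next one.

Jan 19, 2033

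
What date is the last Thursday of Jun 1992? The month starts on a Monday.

Jun 25, 1992

Jun 1992 begins on a Monday, so the first Thursday is Jun 4 (3 days later).
Jun 1992 has 30 days. Adding weeks: 4, 11, 18, 25 — the last one ≤ 30 is the 25th.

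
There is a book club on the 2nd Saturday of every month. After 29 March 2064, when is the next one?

March 2064 starts on a Saturday; its first Saturday is the 1st, so the 2nd Saturday is the 8th — 8 March 2064.
That is not after 29 March 2064, so look at April 2064.
April 2064 starts on a Tuesday; its first Saturday is the 5th, so the 2nd Saturday is the 12th — 12 April 2064.

12 April 2064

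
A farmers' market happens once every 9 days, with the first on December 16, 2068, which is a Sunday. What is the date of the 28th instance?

August 16, 2069

The 28th occurrence is 27 intervals after the first: 27 × 9 = 243 days after December 16, 2068.
December has 31 days — 15 days to the end of December leaves 228.
January has 31 days (197 left).
February has 28 days (169 left).
March has 31 days (138 left).
April has 30 days (108 left).
May has 31 days (77 left).
June has 30 days (47 left).
July has 31 days (16 left).
16 days into August → August 16, 2069.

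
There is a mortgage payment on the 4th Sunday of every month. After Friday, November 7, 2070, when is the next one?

November 23, 2070

November 2070 starts on a Saturday; its first Sunday is the 2nd, so the 4th Sunday is the 23rd — November 23, 2070.
November 23, 2070 is after November 7, 2070, so that is the next one.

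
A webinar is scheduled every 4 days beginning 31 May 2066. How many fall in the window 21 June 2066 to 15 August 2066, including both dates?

14

Occurrences land 4·i days after 31 May 2066 for i = 0, 1, 2, …
21 June 2066 is 21 days after the start; 21 ÷ 4 = 5 remainder 1; since the remainder is 1, round up to i = 6. First occurrence in the window: #7 on 24 June 2066 (6×4 = 24 days in).
15 August 2066 is 76 days after the start; 76 ÷ 4 = 19 remainder 0. Last occurrence in the window: #20 on 15 August 2066.
Occurrences #7 through #20: 14 in total.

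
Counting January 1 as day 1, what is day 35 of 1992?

4 February 1992

January has 31 days (35 − 31 = 4 remain).
4 into February → February 4.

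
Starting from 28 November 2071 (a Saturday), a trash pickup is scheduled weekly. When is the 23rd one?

The 23rd occurrence is 22 intervals after the first: 22 × 7 = 154 days after 28 November 2071.
November has 30 days — 2 days to the end of November leaves 152.
December has 31 days (121 left).
January has 31 days (90 left).
February has 29 days (61 left).
March has 31 days (30 left).
30 days into April → 30 April 2072.

30 April 2072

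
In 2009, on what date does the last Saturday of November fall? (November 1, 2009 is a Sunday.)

November 28, 2009

November 2009 begins on a Sunday, so the first Saturday is November 7 (6 days later).
November 2009 has 30 days. Adding weeks: 7, 14, 21, 28 — the last one ≤ 30 is the 28th.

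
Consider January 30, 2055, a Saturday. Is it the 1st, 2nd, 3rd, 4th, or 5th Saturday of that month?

5th

Day 30 falls in week ⌈30/7⌉ of the month.
Days 1–7 hold the 1st Saturday, 8–14 the 2nd, 15–21 the 3rd, 22–28 the 4th, 29–31 the 5th.
30 is in the range for the 5th.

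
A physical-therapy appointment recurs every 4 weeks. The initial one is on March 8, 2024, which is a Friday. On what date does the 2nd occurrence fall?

The 2nd occurrence is 1 interval after the first: 1 × 28 = 28 days after March 8, 2024.
March has 31 days — 23 days to the end of March leaves 5.
5 days into April → April 5, 2024.

April 5, 2024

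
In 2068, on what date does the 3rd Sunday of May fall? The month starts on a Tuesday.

May 2068 begins on a Tuesday, so the first Sunday is May 6 (5 days later).
The 3rd Sunday is 2 weeks later: 6 + 14 = 20.

May 20, 2068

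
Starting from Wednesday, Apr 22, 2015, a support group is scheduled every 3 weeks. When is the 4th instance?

Jun 24, 2015

The 4th occurrence is 3 intervals after the first: 3 × 21 = 63 days after Apr 22, 2015.
Apr has 30 days — 8 days to the end of Apr leaves 55.
May has 31 days (24 left).
24 days into Jun → Jun 24, 2015.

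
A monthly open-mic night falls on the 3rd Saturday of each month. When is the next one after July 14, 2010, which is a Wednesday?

July 2010 starts on a Thursday; its first Saturday is the 3rd, so the 3rd Saturday is the 17th — July 17, 2010.
July 17, 2010 is after July 14, 2010, so that is the next one.

July 17, 2010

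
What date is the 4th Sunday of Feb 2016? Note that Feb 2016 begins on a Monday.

Feb 28, 2016

Feb 2016 begins on a Monday, so the first Sunday is Feb 7 (6 days later).
The 4th Sunday is 3 weeks later: 7 + 21 = 28.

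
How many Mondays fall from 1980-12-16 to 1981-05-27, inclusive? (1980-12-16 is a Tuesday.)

1980-12-16 is a Tuesday; the first Monday on or after it is 1980-12-22 (6 days later).
From 1980-12-22 to 1981-05-27: 9 + 31 + 28 + 31 + 30 + 27 = 156 days (rest of December, January, February, March, April, May).
156 ÷ 7 = 22 full weeks with remainder 2, so 22 more Mondays after the first → 23.

23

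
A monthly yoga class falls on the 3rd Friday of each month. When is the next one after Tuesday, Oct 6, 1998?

Oct 1998 starts on a Thursday; its first Friday is the 2nd, so the 3rd Friday is the 16th — Oct 16, 1998.
Oct 16, 1998 is after Oct 6, 1998, so that is the next one.

Oct 16, 1998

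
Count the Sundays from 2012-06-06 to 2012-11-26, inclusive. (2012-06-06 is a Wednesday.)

2012-06-06 is a Wednesday; the first Sunday on or after it is 2012-06-10 (4 days later).
From 2012-06-10 to 2012-11-26: 20 + 31 + 31 + 30 + 31 + 26 = 169 days (rest of June, July, August, September, October, November).
169 ÷ 7 = 24 full weeks with remainder 1, so 24 more Sundays after the first → 25.

25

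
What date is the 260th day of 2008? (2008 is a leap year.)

September 16, 2008

January has 31 days (260 − 31 = 229 remain).
February has 29 days (229 − 29 = 200 remain).
March has 31 days (200 − 31 = 169 remain).
April has 30 days (169 − 30 = 139 remain).
May has 31 days (139 − 31 = 108 remain).
June has 30 days (108 − 30 = 78 remain).
July has 31 days (78 − 31 = 47 remain).
August has 31 days (47 − 31 = 16 remain).
16 into September → September 16.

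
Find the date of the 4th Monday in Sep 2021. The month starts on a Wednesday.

Sep 2021 begins on a Wednesday, so the first Monday is Sep 6 (5 days later).
The 4th Monday is 3 weeks later: 6 + 21 = 27.

Sep 27, 2021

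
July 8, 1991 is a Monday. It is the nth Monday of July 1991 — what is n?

2nd

Day 8 falls in week ⌈8/7⌉ of the month.
Days 1–7 hold the 1st Monday, 8–14 the 2nd, 15–21 the 3rd, 22–28 the 4th, 29–31 the 5th.
8 is in the range for the 2nd.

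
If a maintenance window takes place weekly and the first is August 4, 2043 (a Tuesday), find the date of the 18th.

December 1, 2043

The 18th occurrence is 17 intervals after the first: 17 × 7 = 119 days after August 4, 2043.
August has 31 days — 27 days to the end of August leaves 92.
September has 30 days (62 left).
October has 31 days (31 left).
November has 30 days (1 left).
1 day into December → December 1, 2043.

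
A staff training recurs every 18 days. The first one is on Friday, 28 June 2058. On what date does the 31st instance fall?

20 December 2059

The 31st occurrence is 30 intervals after the first: 30 × 18 = 540 days after 28 June 2058.
June has 30 days — 2 days to the end of June leaves 538.
From end of June to end of 2058 is 184 days (354 left).
January has 31 days (323 left).
February has 28 days (295 left).
March has 31 days (264 left).
April has 30 days (234 left).
May has 31 days (203 left).
June has 30 days (173 left).
July has 31 days (142 left).
August has 31 days (111 left).
September has 30 days (81 left).
October has 31 days (50 left).
November has 30 days (20 left).
20 days into December → 20 December 2059.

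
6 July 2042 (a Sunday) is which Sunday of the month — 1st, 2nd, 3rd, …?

1st

Day 6 falls in week ⌈6/7⌉ of the month.
Days 1–7 hold the 1st Sunday, 8–14 the 2nd, 15–21 the 3rd, 22–28 the 4th, 29–31 the 5th.
6 is in the range for the 1st.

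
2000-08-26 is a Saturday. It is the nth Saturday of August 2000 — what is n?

4th

Day 26 falls in week ⌈26/7⌉ of the month.
Days 1–7 hold the 1st Saturday, 8–14 the 2nd, 15–21 the 3rd, 22–28 the 4th, 29–31 the 5th.
26 is in the range for the 4th.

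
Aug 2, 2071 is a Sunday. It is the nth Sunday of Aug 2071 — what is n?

Day 2 falls in week ⌈2/7⌉ of the month.
Days 1–7 hold the 1st Sunday, 8–14 the 2nd, 15–21 the 3rd, 22–28 the 4th, 29–31 the 5th.
2 is in the range for the 1st.

1st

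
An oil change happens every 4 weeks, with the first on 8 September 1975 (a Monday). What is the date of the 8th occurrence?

The 8th occurrence is 7 intervals after the first: 7 × 28 = 196 days after 8 September 1975.
September has 30 days — 22 days to the end of September leaves 174.
October has 31 days (143 left).
November has 30 days (113 left).
December has 31 days (82 left).
January has 31 days (51 left).
February has 29 days (22 left).
22 days into March → 22 March 1976.

22 March 1976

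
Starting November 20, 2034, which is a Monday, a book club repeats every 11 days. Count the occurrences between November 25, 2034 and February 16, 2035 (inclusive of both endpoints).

8

Occurrences land 11·i days after November 20, 2034 for i = 0, 1, 2, …
November 25, 2034 is 5 days after the start; 5 ÷ 11 = 0 remainder 5; since the remainder is 5, round up to i = 1. First occurrence in the window: #2 on December 1, 2034 (1×11 = 11 days in).
February 16, 2035 is 88 days after the start; 88 ÷ 11 = 8 remainder 0. Last occurrence in the window: #9 on February 16, 2035.
Occurrences #2 through #9: 8 in total.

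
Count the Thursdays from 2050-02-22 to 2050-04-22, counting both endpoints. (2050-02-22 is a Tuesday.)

9

2050-02-22 is a Tuesday; the first Thursday on or after it is 2050-02-24 (2 days later).
From 2050-02-24 to 2050-04-22: 4 + 31 + 22 = 57 days (rest of February, March, April).
57 ÷ 7 = 8 full weeks with remainder 1, so 8 more Thursdays after the first → 9.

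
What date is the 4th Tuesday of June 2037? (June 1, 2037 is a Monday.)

June 2037 begins on a Monday, so the first Tuesday is June 2 (1 day later).
The 4th Tuesday is 3 weeks later: 2 + 21 = 23.

June 23, 2037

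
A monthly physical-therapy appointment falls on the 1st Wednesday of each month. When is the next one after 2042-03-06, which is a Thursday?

March 2042 starts on a Saturday, so its 1st Wednesday is 2042-03-05 (4 days in).
That is not after 2042-03-06, so look at April 2042.
April 2042 starts on a Tuesday, so its 1st Wednesday is 2042-04-02 (1 day in).

2042-04-02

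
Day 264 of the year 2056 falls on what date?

Jan has 31 days (264 − 31 = 233 remain).
Feb has 29 days (233 − 29 = 204 remain).
Mar has 31 days (204 − 31 = 173 remain).
Apr has 30 days (173 − 30 = 143 remain).
May has 31 days (143 − 31 = 112 remain).
Jun has 30 days (112 − 30 = 82 remain).
Jul has 31 days (82 − 31 = 51 remain).
Aug has 31 days (51 − 31 = 20 remain).
20 into Sep → Sep 20.

Sep 20, 2056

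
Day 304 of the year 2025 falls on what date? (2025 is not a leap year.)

January has 31 days (304 − 31 = 273 remain).
February has 28 days (273 − 28 = 245 remain).
March has 31 days (245 − 31 = 214 remain).
April has 30 days (214 − 30 = 184 remain).
May has 31 days (184 − 31 = 153 remain).
June has 30 days (153 − 30 = 123 remain).
July has 31 days (123 − 31 = 92 remain).
August has 31 days (92 − 31 = 61 remain).
September has 30 days (61 − 30 = 31 remain).
31 into October → October 31.

2025-10-31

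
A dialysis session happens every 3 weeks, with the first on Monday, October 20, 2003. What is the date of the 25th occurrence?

The 25th occurrence is 24 intervals after the first: 24 × 21 = 504 days after October 20, 2003.
October has 31 days — 11 days to the end of October leaves 493.
From end of October to end of 2003 is 61 days (432 left).
2004 has 366 days (66 left).
January has 31 days (35 left).
February has 28 days (7 left).
7 days into March → March 7, 2005.

March 7, 2005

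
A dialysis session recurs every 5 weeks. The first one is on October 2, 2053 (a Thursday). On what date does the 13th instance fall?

The 13th occurrence is 12 intervals after the first: 12 × 35 = 420 days after October 2, 2053.
October has 31 days — 29 days to the end of October leaves 391.
November has 30 days (361 left).
December has 31 days (330 left).
January has 31 days (299 left).
February has 28 days (271 left).
March has 31 days (240 left).
April has 30 days (210 left).
May has 31 days (179 left).
June has 30 days (149 left).
July has 31 days (118 left).
August has 31 days (87 left).
September has 30 days (57 left).
October has 31 days (26 left).
26 days into November → November 26, 2054.

November 26, 2054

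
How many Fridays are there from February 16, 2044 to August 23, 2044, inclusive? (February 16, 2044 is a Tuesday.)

27

February 16, 2044 is a Tuesday; the first Friday on or after it is February 19, 2044 (3 days later).
From February 19, 2044 to August 23, 2044: 10 + 31 + 30 + 31 + 30 + 31 + 23 = 186 days (rest of February, March, April, May, June, July, August).
186 ÷ 7 = 26 full weeks with remainder 4, so 26 more Fridays after the first → 27.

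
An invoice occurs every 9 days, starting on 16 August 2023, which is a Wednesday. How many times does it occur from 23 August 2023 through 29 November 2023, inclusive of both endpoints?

11

Occurrences land 9·i days after 16 August 2023 for i = 0, 1, 2, …
23 August 2023 is 7 days after the start; 7 ÷ 9 = 0 remainder 7; since the remainder is 7, round up to i = 1. First occurrence in the window: #2 on 25 August 2023 (1×9 = 9 days in).
29 November 2023 is 105 days after the start; 105 ÷ 9 = 11 remainder 6. Last occurrence in the window: #12 on 23 November 2023.
Occurrences #2 through #12: 11 in total.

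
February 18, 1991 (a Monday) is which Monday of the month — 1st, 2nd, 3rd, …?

3rd

Day 18 falls in week ⌈18/7⌉ of the month.
Days 1–7 hold the 1st Monday, 8–14 the 2nd, 15–21 the 3rd, 22–28 the 4th, 29–31 the 5th.
18 is in the range for the 3rd.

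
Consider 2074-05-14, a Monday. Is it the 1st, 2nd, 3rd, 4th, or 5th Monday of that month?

2nd

Day 14 falls in week ⌈14/7⌉ of the month.
Days 1–7 hold the 1st Monday, 8–14 the 2nd, 15–21 the 3rd, 22–28 the 4th, 29–31 the 5th.
14 is in the range for the 2nd.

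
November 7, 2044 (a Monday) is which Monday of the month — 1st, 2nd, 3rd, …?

Day 7 falls in week ⌈7/7⌉ of the month.
Days 1–7 hold the 1st Monday, 8–14 the 2nd, 15–21 the 3rd, 22–28 the 4th, 29–31 the 5th.
7 is in the range for the 1st.

1st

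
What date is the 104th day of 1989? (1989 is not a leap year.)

April 14, 1989

January has 31 days (104 − 31 = 73 remain).
February has 28 days (73 − 28 = 45 remain).
March has 31 days (45 − 31 = 14 remain).
14 into April → April 14.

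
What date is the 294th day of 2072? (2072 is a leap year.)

2072-10-20

January has 31 days (294 − 31 = 263 remain).
February has 29 days (263 − 29 = 234 remain).
March has 31 days (234 − 31 = 203 remain).
April has 30 days (203 − 30 = 173 remain).
May has 31 days (173 − 31 = 142 remain).
June has 30 days (142 − 30 = 112 remain).
July has 31 days (112 − 31 = 81 remain).
August has 31 days (81 − 31 = 50 remain).
September has 30 days (50 − 30 = 20 remain).
20 into October → October 20.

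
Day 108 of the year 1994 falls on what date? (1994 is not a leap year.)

Jan has 31 days (108 − 31 = 77 remain).
Feb has 28 days (77 − 28 = 49 remain).
Mar has 31 days (49 − 31 = 18 remain).
18 into Apr → Apr 18.

Apr 18, 1994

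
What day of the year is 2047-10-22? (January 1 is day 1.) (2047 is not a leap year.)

Days in months before October: 31 + 28 + 31 + 30 + 31 + 30 + 31 + 31 + 30 = 273.
Plus 22 days into October → day 295.

295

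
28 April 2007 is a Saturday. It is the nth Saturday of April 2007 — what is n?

Day 28 falls in week ⌈28/7⌉ of the month.
Days 1–7 hold the 1st Saturday, 8–14 the 2nd, 15–21 the 3rd, 22–28 the 4th, 29–31 the 5th.
28 is in the range for the 4th.

4th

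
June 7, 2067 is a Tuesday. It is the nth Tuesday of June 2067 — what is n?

1st

Day 7 falls in week ⌈7/7⌉ of the month.
Days 1–7 hold the 1st Tuesday, 8–14 the 2nd, 15–21 the 3rd, 22–28 the 4th, 29–31 the 5th.
7 is in the range for the 1st.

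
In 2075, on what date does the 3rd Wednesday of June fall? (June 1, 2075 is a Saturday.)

June 19, 2075

June 2075 begins on a Saturday, so the first Wednesday is June 5 (4 days later).
The 3rd Wednesday is 2 weeks later: 5 + 14 = 19.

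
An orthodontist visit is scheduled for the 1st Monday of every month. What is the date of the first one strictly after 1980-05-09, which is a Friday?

1980-06-02

May 1980 starts on a Thursday, so its 1st Monday is 1980-05-05 (4 days in).
That is not after 1980-05-09, so look at June 1980.
June 1980 starts on a Sunday, so its 1st Monday is 1980-06-02 (1 day in).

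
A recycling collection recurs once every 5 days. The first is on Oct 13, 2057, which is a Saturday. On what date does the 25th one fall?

Feb 10, 2058

The 25th occurrence is 24 intervals after the first: 24 × 5 = 120 days after Oct 13, 2057.
Oct has 31 days — 18 days to the end of Oct leaves 102.
Nov has 30 days (72 left).
Dec has 31 days (41 left).
Jan has 31 days (10 left).
10 days into Feb → Feb 10, 2058.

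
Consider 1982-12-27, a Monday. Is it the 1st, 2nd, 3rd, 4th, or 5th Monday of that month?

Day 27 falls in week ⌈27/7⌉ of the month.
Days 1–7 hold the 1st Monday, 8–14 the 2nd, 15–21 the 3rd, 22–28 the 4th, 29–31 the 5th.
27 is in the range for the 4th.

4th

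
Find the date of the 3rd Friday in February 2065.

2065-02-20

February 2065 begins on a Sunday, so the first Friday is February 6 (5 days later).
The 3rd Friday is 2 weeks later: 6 + 14 = 20.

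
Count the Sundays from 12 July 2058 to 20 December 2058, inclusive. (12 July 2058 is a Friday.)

23

12 July 2058 is a Friday; the first Sunday on or after it is 14 July 2058 (2 days later).
From 14 July 2058 to 20 December 2058: 17 + 31 + 30 + 31 + 30 + 20 = 159 days (rest of July, August, September, October, November, December).
159 ÷ 7 = 22 full weeks with remainder 5, so 22 more Sundays after the first → 23.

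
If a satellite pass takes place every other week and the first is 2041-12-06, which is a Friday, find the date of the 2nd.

2041-12-20

The 2nd occurrence is 1 interval after the first: 1 × 14 = 14 days after 2041-12-06.
14 days later is 2041-12-20.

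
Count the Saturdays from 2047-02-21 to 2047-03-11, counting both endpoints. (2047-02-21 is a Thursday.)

2047-02-21 is a Thursday; the first Saturday on or after it is 2047-02-23 (2 days later).
From 2047-02-23 to 2047-03-11: 5 + 11 = 16 days (rest of February, March).
16 ÷ 7 = 2 full weeks with remainder 2, so 2 more Saturdays after the first → 3.

3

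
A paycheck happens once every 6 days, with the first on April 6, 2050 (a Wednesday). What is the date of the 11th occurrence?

The 11th occurrence is 10 intervals after the first: 10 × 6 = 60 days after April 6, 2050.
April has 30 days — 24 days to the end of April leaves 36.
May has 31 days (5 left).
5 days into June → June 5, 2050.

June 5, 2050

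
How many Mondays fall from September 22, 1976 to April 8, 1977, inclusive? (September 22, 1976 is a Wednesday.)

28

September 22, 1976 is a Wednesday; the first Monday on or after it is September 27, 1976 (5 days later).
From September 27, 1976 to April 8, 1977: 3 + 31 + 30 + 31 + 31 + 28 + 31 + 8 = 193 days (rest of September, October, November, December, January, February, March, April).
193 ÷ 7 = 27 full weeks with remainder 4, so 27 more Mondays after the first → 28.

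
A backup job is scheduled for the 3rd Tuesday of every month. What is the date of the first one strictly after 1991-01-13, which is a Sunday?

January 1991 starts on a Tuesday; its first Tuesday is the 1st, so the 3rd Tuesday is the 15th — 1991-01-15.
1991-01-15 is after 1991-01-13, so that is the next one.

1991-01-15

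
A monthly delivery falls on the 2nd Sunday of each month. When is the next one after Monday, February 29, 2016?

March 13, 2016

February 2016 starts on a Monday; its first Sunday is the 7th, so the 2nd Sunday is the 14th — February 14, 2016.
That is not after February 29, 2016, so look at March 2016.
March 2016 starts on a Tuesday; its first Sunday is the 6th, so the 2nd Sunday is the 13th — March 13, 2016.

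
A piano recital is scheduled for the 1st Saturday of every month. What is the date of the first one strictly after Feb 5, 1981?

Feb 7, 1981

Feb 1981 starts on a Sunday, so its 1st Saturday is Feb 7, 1981 (6 days in).
Feb 7, 1981 is after Feb 5, 1981, so that is the next one.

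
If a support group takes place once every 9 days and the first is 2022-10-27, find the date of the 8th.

The 8th occurrence is 7 intervals after the first: 7 × 9 = 63 days after 2022-10-27.
October has 31 days — 4 days to the end of October leaves 59.
November has 30 days (29 left).
29 days into December → 2022-12-29.

2022-12-29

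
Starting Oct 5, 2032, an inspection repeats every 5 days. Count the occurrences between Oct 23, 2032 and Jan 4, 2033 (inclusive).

Occurrences land 5·i days after Oct 5, 2032 for i = 0, 1, 2, …
Oct 23, 2032 is 18 days after the start; 18 ÷ 5 = 3 remainder 3; since the remainder is 3, round up to i = 4. First occurrence in the window: #5 on Oct 25, 2032 (4×5 = 20 days in).
Jan 4, 2033 is 91 days after the start; 91 ÷ 5 = 18 remainder 1. Last occurrence in the window: #19 on Jan 3, 2033.
Occurrences #5 through #19: 15 in total.

15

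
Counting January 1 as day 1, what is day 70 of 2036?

March 10, 2036

January has 31 days (70 − 31 = 39 remain).
February has 29 days (39 − 29 = 10 remain).
10 into March → March 10.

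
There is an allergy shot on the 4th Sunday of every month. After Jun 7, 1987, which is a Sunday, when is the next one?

Jun 1987 starts on a Monday; its first Sunday is the 7th, so the 4th Sunday is the 28th — Jun 28, 1987.
Jun 28, 1987 is after Jun 7, 1987, so that is the next one.

Jun 28, 1987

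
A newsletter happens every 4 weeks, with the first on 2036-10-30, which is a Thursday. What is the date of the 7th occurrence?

2037-04-16

The 7th occurrence is 6 intervals after the first: 6 × 28 = 168 days after 2036-10-30.
October has 31 days — 1 day to the end of October leaves 167.
November has 30 days (137 left).
December has 31 days (106 left).
January has 31 days (75 left).
February has 28 days (47 left).
March has 31 days (16 left).
16 days into April → 2037-04-16.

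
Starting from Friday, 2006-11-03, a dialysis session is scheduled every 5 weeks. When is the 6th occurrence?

The 6th occurrence is 5 intervals after the first: 5 × 35 = 175 days after 2006-11-03.
November has 30 days — 27 days to the end of November leaves 148.
December has 31 days (117 left).
January has 31 days (86 left).
February has 28 days (58 left).
March has 31 days (27 left).
27 days into April → 2007-04-27.

2007-04-27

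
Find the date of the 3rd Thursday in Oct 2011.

The first Thursday of Oct 2011 is Oct 6.
The 3rd Thursday is 2 weeks later: 6 + 14 = 20.

Oct 20, 2011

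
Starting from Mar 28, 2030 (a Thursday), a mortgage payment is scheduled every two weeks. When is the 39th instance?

Sep 11, 2031

The 39th occurrence is 38 intervals after the first: 38 × 14 = 532 days after Mar 28, 2030.
Mar has 31 days — 3 days to the end of Mar leaves 529.
From end of Mar to end of 2030 is 275 days (254 left).
Jan has 31 days (223 left).
Feb has 28 days (195 left).
Mar has 31 days (164 left).
Apr has 30 days (134 left).
May has 31 days (103 left).
Jun has 30 days (73 left).
Jul has 31 days (42 left).
Aug has 31 days (11 left).
11 days into Sep → Sep 11, 2031.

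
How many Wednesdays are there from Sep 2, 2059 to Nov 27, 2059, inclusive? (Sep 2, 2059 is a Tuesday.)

13

Sep 2, 2059 is a Tuesday; the first Wednesday on or after it is Sep 3, 2059 (1 day later).
From Sep 3, 2059 to Nov 27, 2059: 27 + 31 + 27 = 85 days (rest of Sep, Oct, Nov).
85 ÷ 7 = 12 full weeks with remainder 1, so 12 more Wednesdays after the first → 13.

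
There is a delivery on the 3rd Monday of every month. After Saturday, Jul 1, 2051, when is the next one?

Jul 2051 starts on a Saturday; its first Monday is the 3rd, so the 3rd Monday is the 17th — Jul 17, 2051.
Jul 17, 2051 is after Jul 1, 2051, so that is the next one.

Jul 17, 2051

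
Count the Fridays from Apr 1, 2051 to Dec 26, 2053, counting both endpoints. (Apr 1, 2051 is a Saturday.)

Apr 1, 2051 is a Saturday; the first Friday on or after it is Apr 7, 2051 (6 days later).
From Apr 7, 2051 to Dec 26, 2053: 268 + 366 + 360 = 994 days (rest of 2051, 2052, to Dec 26, 2053 in 2053).
994 ÷ 7 = 142 full weeks with remainder 0, so 142 more Fridays after the first → 143.

143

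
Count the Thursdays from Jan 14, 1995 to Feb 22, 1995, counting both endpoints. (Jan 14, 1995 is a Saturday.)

5

Jan 14, 1995 is a Saturday; the first Thursday on or after it is Jan 19, 1995 (5 days later).
From Jan 19, 1995 to Feb 22, 1995: 12 + 22 = 34 days (rest of Jan, Feb).
34 ÷ 7 = 4 full weeks with remainder 6, so 4 more Thursdays after the first → 5.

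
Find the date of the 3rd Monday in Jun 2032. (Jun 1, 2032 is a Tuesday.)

Jun 21, 2032

Jun 2032 begins on a Tuesday, so the first Monday is Jun 7 (6 days later).
The 3rd Monday is 2 weeks later: 7 + 14 = 21.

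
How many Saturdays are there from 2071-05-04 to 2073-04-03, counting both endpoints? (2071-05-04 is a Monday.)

2071-05-04 is a Monday; the first Saturday on or after it is 2071-05-09 (5 days later).
From 2071-05-09 to 2073-04-03: 236 + 366 + 93 = 695 days (rest of 2071, 2072, to 2073-04-03 in 2073).
695 ÷ 7 = 99 full weeks with remainder 2, so 99 more Saturdays after the first → 100.

100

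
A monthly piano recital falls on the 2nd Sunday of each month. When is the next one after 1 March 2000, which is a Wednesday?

March 2000 starts on a Wednesday; its first Sunday is the 5th, so the 2nd Sunday is the 12th — 12 March 2000.
12 March 2000 is after 1 March 2000, so that is the next one.

12 March 2000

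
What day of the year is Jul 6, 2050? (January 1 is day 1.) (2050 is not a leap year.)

187

Days in months before Jul: 31 + 28 + 31 + 30 + 31 + 30 = 181.
Plus 6 days into Jul → day 187.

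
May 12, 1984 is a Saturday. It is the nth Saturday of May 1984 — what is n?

Day 12 falls in week ⌈12/7⌉ of the month.
Days 1–7 hold the 1st Saturday, 8–14 the 2nd, 15–21 the 3rd, 22–28 the 4th, 29–31 the 5th.
12 is in the range for the 2nd.

2nd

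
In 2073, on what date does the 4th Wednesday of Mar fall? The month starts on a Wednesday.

Mar 22, 2073

Mar 2073 begins on a Wednesday, so the first Wednesday is Mar 1.
The 4th Wednesday is 3 weeks later: 1 + 21 = 22.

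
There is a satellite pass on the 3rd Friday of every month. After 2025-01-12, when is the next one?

2025-01-17

January 2025 starts on a Wednesday; its first Friday is the 3rd, so the 3rd Friday is the 17th — 2025-01-17.
2025-01-17 is after 2025-01-12, so that is the next one.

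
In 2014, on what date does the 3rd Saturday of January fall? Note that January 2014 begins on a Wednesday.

January 2014 begins on a Wednesday, so the first Saturday is January 4 (3 days later).
The 3rd Saturday is 2 weeks later: 4 + 14 = 18.

2014-01-18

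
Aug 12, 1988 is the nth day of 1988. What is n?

225

Days in months before Aug: 31 + 29 + 31 + 30 + 31 + 30 + 31 = 213.
Plus 12 days into Aug → day 225.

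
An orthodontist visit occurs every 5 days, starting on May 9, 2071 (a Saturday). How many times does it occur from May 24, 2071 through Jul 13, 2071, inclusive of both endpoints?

11

Occurrences land 5·i days after May 9, 2071 for i = 0, 1, 2, …
May 24, 2071 is 15 days after the start; 15 ÷ 5 = 3 remainder 0. First occurrence in the window: #4 on May 24, 2071 (3×5 = 15 days in).
Jul 13, 2071 is 65 days after the start; 65 ÷ 5 = 13 remainder 0. Last occurrence in the window: #14 on Jul 13, 2071.
Occurrences #4 through #14: 11 in total.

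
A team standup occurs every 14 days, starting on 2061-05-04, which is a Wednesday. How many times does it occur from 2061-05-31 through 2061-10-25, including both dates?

11

Occurrences land 14·i days after 2061-05-04 for i = 0, 1, 2, …
2061-05-31 is 27 days after the start; 27 ÷ 14 = 1 remainder 13; since the remainder is 13, round up to i = 2. First occurrence in the window: #3 on 2061-06-01 (2×14 = 28 days in).
2061-10-25 is 174 days after the start; 174 ÷ 14 = 12 remainder 6. Last occurrence in the window: #13 on 2061-10-19.
Occurrences #3 through #13: 11 in total.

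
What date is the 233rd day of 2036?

January has 31 days (233 − 31 = 202 remain).
February has 29 days (202 − 29 = 173 remain).
March has 31 days (173 − 31 = 142 remain).
April has 30 days (142 − 30 = 112 remain).
May has 31 days (112 − 31 = 81 remain).
June has 30 days (81 − 30 = 51 remain).
July has 31 days (51 − 31 = 20 remain).
20 into August → August 20.

20 August 2036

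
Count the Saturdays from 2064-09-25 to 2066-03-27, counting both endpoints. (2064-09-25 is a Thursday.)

2064-09-25 is a Thursday; the first Saturday on or after it is 2064-09-27 (2 days later).
From 2064-09-27 to 2066-03-27: 95 + 365 + 86 = 546 days (rest of 2064, 2065, to 2066-03-27 in 2066).
546 ÷ 7 = 78 full weeks with remainder 0, so 78 more Saturdays after the first → 79.

79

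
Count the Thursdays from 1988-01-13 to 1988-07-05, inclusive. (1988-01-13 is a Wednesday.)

25

1988-01-13 is a Wednesday; the first Thursday on or after it is 1988-01-14 (1 day later).
From 1988-01-14 to 1988-07-05: 17 + 29 + 31 + 30 + 31 + 30 + 5 = 173 days (rest of January, February, March, April, May, June, July).
173 ÷ 7 = 24 full weeks with remainder 5, so 24 more Thursdays after the first → 25.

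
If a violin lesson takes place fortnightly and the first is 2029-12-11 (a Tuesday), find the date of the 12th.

The 12th occurrence is 11 intervals after the first: 11 × 14 = 154 days after 2029-12-11.
December has 31 days — 20 days to the end of December leaves 134.
January has 31 days (103 left).
February has 28 days (75 left).
March has 31 days (44 left).
April has 30 days (14 left).
14 days into May → 2030-05-14.

2030-05-14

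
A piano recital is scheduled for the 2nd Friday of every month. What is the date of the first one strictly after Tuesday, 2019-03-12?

March 2019 starts on a Friday; its first Friday is the 1st, so the 2nd Friday is the 8th — 2019-03-08.
That is not after 2019-03-12, so look at April 2019.
April 2019 starts on a Monday; its first Friday is the 5th, so the 2nd Friday is the 12th — 2019-04-12.

2019-04-12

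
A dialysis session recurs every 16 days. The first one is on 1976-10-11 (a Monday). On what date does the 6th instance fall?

The 6th occurrence is 5 intervals after the first: 5 × 16 = 80 days after 1976-10-11.
October has 31 days — 20 days to the end of October leaves 60.
November has 30 days (30 left).
30 days into December → 1976-12-30.

1976-12-30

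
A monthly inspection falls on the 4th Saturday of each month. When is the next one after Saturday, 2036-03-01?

2036-03-22

March 2036 starts on a Saturday; its first Saturday is the 1st, so the 4th Saturday is the 22nd — 2036-03-22.
2036-03-22 is after 2036-03-01, so that is the next one.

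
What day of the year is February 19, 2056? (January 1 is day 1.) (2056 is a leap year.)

Days in months before February: 31 = 31.
Plus 19 days into February → day 50.

50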